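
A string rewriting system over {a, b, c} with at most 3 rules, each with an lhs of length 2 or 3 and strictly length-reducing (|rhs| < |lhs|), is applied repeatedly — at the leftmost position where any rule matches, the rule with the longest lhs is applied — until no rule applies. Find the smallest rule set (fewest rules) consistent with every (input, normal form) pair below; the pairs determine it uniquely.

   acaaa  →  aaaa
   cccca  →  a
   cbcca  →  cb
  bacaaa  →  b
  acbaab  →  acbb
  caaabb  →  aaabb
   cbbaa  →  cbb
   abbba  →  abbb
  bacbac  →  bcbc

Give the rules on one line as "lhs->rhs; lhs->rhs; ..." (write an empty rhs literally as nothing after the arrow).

  | acaaa => aaaa
  | cccca => ccca => cca => ca => a
  | cbcca => cbca => cba => cb
  | bacaaa => bcaaa => baaa => baa => ba => b

ba->b; ca->a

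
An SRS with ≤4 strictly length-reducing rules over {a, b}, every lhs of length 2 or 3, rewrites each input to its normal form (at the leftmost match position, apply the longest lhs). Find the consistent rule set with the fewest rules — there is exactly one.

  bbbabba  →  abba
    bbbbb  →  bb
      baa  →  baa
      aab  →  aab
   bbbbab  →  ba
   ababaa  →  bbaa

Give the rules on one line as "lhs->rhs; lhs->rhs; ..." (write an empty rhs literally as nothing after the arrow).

  | bbbabba => abba
  | bbbbb => bb
  | baa
  | aab

aba->b; bab->ba; bbb->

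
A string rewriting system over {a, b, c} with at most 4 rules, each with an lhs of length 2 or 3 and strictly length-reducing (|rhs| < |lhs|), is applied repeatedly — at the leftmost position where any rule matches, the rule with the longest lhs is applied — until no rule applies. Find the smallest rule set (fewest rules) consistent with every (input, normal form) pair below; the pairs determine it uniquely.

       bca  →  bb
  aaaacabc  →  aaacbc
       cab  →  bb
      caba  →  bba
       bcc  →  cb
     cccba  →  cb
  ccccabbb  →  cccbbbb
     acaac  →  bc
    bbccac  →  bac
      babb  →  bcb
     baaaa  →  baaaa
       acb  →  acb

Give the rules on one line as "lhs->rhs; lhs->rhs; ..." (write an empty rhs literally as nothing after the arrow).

ab->c; bcc->cb; ca->b; cba->a

  | bca => bb
  | aaaacabc => aaaabbc => aaacbc
  | cab => bb
  | caba => bba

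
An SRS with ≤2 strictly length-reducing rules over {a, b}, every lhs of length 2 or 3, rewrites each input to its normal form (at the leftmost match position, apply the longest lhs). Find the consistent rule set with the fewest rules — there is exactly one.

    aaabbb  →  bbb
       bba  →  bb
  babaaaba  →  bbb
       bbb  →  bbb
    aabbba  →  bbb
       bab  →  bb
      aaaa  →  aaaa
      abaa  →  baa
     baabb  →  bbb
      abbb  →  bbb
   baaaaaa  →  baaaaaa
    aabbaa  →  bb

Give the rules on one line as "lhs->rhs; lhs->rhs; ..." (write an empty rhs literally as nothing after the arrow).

ab->b; bba->bb

  | aaabbb => aabbb => abbb => bbb
  | bba => bb
  | babaaaba => bbaaaba => bbaaba => bbaba => bbba => bbb
  | bbb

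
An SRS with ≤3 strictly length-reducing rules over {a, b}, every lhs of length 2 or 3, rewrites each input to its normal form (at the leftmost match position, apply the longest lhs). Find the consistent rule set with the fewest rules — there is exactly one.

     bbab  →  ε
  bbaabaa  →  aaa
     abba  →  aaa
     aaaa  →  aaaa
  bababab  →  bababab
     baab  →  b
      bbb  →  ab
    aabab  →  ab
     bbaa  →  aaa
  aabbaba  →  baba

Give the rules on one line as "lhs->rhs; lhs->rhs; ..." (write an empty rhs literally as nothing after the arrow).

  | bbab => aab => ε
  | bbaabaa => aaabaa => aaa
  | abba => aaa
  | aaaa

aab->; bb->a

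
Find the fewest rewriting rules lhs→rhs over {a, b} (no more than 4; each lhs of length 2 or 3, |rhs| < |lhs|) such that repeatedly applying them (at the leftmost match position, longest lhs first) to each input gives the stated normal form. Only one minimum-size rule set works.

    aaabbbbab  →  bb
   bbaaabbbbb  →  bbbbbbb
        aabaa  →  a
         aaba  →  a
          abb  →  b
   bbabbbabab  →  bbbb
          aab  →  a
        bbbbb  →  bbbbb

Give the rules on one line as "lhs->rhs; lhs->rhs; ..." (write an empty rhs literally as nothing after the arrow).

aa->a; aab->a; ab->; baa->bb

  | aaabbbbab => aabbbbab => abbbab => bbab => bb
  | bbaaabbbbb => bbbabbbbb => bbbbbbb
  | aabaa => aaa => aa => a
  | aaba => aa => a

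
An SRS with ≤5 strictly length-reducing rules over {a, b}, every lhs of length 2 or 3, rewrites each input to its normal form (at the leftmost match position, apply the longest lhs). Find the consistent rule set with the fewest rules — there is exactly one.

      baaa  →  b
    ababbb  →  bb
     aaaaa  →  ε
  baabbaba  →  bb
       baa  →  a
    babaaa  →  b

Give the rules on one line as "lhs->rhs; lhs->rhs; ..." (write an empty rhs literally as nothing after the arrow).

  | baaa => aa => b
  | ababbb => abbb => aab => bb
  | aaaaa => bbaa => ba => ε
  | baabbaba => abbaba => aaaba => bbba => bb

aa->b; aaa->bb; abb->aa; ba->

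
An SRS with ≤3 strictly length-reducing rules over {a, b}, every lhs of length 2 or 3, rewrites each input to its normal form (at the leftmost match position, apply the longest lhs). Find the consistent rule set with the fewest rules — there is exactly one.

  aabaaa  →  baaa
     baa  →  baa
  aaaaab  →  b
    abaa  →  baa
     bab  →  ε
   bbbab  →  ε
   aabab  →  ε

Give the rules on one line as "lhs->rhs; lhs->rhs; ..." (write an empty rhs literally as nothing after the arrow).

ab->b; bb->

  | aabaaa => abaaa => baaa
  | baa
  | aaaaab => aaaab => aaab => aab => ab => b
  | abaa => baa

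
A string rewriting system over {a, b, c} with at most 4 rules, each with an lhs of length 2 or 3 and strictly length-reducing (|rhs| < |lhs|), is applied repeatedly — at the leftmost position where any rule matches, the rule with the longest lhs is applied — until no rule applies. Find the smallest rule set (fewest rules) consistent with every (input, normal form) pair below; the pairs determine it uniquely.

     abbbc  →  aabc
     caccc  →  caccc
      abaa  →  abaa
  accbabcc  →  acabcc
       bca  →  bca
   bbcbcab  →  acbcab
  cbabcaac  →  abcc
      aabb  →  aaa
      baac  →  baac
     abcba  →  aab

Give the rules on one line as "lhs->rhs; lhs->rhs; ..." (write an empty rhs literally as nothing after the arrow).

bb->a; caa->c; cba->bb

  | abbbc => aabc
  | caccc
  | abaa
  | accbabcc => acbbbcc => acabcc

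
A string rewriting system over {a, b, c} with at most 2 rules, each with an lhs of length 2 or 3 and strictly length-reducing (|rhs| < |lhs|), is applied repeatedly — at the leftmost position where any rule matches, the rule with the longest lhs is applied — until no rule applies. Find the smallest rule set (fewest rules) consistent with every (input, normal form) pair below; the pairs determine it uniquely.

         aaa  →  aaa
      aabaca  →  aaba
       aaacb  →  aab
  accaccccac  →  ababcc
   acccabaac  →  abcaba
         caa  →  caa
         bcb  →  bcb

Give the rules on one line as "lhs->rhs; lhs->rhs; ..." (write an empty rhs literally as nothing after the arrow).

ac->; acc->ab

  | aaa
  | aabaca => aaba
  | aaacb => aab
  | accaccccac => abaccccac => ababccac => ababcc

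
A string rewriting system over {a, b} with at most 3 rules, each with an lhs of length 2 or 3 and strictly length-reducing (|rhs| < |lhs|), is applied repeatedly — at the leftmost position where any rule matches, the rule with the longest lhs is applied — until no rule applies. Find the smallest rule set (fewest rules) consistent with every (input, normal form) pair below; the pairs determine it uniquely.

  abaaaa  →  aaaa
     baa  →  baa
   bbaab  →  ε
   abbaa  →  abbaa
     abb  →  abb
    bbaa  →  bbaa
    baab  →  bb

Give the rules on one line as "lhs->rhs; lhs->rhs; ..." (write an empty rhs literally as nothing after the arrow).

aab->b; aba->a; bbb->

  | abaaaa => aaaa
  | baa
  | bbaab => bbb => ε
  | abbaa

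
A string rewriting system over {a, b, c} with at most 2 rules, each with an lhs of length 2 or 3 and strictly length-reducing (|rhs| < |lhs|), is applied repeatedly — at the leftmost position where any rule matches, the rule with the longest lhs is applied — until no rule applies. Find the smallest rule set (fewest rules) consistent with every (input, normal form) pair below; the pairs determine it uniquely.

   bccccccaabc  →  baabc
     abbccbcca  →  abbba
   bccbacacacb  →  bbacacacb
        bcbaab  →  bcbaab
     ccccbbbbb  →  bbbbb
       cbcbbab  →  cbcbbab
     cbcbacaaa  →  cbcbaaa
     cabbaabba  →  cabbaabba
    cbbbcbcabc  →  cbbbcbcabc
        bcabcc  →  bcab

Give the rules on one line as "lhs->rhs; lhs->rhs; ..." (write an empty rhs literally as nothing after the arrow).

  | bccccccaabc => bccccaabc => bccaabc => baabc
  | abbccbcca => abbbcca => abbba
  | bccbacacacb => bbacacacb
  | bcbaab

caa->a; cc->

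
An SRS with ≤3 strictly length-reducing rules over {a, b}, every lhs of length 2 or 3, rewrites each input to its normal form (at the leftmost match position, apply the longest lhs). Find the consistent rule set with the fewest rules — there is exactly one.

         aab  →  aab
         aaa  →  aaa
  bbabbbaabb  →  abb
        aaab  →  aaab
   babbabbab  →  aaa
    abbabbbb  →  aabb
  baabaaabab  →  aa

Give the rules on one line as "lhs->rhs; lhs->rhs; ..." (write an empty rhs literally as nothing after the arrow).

baa->; bab->a

  | aab
  | aaa
  | bbabbbaabb => babbaabb => abaabb => abb
  | aaab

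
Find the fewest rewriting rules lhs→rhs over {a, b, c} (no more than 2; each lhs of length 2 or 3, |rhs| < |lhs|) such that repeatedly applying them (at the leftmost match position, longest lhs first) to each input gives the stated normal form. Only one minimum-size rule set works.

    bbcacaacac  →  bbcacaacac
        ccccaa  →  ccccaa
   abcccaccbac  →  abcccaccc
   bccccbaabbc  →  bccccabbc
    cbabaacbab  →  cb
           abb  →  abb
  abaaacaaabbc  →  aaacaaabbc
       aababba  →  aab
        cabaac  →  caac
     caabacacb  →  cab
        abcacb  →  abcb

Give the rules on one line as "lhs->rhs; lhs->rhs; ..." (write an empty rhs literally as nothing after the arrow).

acb->b; ba->

  | bbcacaacac
  | ccccaa
  | abcccaccbac => abcccaccc
  | bccccbaabbc => bccccabbc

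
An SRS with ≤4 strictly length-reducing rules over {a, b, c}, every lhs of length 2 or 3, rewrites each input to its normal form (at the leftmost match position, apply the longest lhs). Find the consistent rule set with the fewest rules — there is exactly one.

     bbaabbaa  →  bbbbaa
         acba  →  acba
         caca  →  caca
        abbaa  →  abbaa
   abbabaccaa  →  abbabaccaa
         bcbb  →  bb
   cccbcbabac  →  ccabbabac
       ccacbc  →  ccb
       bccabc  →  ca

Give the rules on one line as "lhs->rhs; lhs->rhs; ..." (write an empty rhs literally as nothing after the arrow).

aab->b; bc->; cbc->ab

  | bbaabbaa => bbbbaa
  | acba
  | caca
  | abbaa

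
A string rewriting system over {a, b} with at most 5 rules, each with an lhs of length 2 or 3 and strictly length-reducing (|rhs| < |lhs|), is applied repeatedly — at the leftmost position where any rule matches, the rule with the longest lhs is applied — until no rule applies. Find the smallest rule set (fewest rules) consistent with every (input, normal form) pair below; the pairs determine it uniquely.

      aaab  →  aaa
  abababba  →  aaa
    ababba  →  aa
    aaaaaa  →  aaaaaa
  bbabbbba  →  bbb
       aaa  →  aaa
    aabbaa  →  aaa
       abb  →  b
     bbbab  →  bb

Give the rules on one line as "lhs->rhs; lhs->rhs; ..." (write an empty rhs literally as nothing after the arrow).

  | aaab => aaa
  | abababba => aababba => aaabba => aaba => aaa
  | ababba => aabba => aba => aa
  | aaaaaa

ab->a; abb->b; ba->; bab->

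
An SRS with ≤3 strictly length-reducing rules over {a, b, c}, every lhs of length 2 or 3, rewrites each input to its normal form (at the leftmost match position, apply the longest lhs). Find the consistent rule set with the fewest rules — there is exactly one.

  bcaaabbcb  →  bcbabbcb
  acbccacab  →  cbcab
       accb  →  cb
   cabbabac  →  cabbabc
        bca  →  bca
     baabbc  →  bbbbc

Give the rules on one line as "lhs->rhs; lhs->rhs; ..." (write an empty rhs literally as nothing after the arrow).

  | bcaaabbcb => bcbabbcb
  | acbccacab => cbccacab => cbcacab => cbccab => cbcab
  | accb => ccb => cb
  | cabbabac => cabbabc

aa->b; ac->c; cc->c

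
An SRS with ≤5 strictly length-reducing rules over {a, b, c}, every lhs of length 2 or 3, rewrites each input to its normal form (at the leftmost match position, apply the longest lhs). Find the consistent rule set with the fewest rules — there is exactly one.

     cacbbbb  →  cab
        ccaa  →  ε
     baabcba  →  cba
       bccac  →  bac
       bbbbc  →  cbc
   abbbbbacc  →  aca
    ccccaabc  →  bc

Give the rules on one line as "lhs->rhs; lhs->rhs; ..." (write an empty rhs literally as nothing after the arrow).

aa->; bb->; bbb->c; cc->

  | cacbbbb => caccb => cab
  | ccaa => aa => ε
  | baabcba => bbcba => cba
  | bccac => bac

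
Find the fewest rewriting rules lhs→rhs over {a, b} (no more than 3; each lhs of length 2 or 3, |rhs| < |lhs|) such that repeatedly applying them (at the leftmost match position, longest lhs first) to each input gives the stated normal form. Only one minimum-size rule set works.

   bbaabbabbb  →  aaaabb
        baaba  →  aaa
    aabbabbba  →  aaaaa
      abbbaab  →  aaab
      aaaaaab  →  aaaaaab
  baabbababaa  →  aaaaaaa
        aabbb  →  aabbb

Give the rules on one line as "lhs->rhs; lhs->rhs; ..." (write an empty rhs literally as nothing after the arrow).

  | bbaabbabbb => baabbabbb => aabbabbb => aabaabb => aaaabb
  | baaba => aaba => aaa
  | aabbabbba => aabaabba => aaaabba => aaaaba => aaaaa
  | abbbaab => abbaab => abaab => aaab

ba->a; bab->aa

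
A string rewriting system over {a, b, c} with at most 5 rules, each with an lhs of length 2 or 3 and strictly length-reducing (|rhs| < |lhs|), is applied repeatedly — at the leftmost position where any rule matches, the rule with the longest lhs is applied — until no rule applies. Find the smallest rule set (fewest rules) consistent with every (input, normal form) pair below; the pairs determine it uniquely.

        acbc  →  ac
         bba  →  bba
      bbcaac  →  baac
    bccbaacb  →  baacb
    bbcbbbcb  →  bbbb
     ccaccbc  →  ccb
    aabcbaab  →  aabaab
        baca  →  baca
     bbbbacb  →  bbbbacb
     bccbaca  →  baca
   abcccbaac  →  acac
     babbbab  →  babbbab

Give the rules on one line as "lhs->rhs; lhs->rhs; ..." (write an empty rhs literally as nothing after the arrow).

acc->b; bc->; bcc->; cba->c

  | acbc => ac
  | bba
  | bbcaac => baac
  | bccbaacb => baacb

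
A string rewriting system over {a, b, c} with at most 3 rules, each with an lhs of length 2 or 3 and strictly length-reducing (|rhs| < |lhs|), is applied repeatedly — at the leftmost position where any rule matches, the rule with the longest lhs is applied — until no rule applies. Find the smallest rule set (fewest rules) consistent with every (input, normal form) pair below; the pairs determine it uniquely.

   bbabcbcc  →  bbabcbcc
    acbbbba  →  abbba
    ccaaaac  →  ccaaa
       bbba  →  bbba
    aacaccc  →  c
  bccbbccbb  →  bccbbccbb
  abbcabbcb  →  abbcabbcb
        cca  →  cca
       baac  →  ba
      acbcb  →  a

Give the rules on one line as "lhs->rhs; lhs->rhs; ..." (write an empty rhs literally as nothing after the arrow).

  | bbabcbcc
  | acbbbba => abbba
  | ccaaaac => ccaaa
  | bbba

ac->; acb->a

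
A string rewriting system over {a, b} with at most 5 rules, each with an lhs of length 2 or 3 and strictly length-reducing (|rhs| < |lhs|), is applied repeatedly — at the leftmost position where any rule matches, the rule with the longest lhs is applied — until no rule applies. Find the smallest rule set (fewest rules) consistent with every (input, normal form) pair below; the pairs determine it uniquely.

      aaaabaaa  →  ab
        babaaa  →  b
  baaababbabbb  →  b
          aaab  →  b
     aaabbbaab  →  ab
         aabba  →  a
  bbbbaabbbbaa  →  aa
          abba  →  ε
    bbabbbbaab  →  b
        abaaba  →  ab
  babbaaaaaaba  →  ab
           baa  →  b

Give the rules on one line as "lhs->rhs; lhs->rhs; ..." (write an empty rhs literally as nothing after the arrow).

aaa->; ba->b; bab->b; bb->a

  | aaaabaaa => abaaa => abaa => aba => ab
  | babaaa => baaa => baa => ba => b
  | baaababbabbb => baababbabbb => bababbabbb => babbabbb => bbabbb => aabbb => aaab => b
  | aaab => b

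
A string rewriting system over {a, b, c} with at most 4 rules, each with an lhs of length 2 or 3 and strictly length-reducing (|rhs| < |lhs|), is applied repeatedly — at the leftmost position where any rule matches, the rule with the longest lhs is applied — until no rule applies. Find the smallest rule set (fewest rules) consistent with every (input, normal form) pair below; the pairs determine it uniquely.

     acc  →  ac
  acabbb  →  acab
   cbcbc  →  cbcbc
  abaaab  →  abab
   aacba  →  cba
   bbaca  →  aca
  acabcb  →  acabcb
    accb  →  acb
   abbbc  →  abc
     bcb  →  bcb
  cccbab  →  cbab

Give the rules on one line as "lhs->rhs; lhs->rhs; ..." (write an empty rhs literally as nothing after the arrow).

aa->; bb->; cc->c

  | acc => ac
  | acabbb => acab
  | cbcbc
  | abaaab => abab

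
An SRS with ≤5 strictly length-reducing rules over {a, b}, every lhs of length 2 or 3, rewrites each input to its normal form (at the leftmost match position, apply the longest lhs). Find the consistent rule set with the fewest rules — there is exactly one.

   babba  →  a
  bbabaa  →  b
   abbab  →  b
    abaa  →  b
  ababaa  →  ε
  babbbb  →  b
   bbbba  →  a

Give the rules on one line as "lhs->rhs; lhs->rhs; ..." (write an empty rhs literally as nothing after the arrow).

  | babba => bbba => bba => a
  | bbabaa => abaa => baa => b
  | abbab => bbab => ab => b
  | abaa => baa => b

aa->; ab->b; bb->b; bba->a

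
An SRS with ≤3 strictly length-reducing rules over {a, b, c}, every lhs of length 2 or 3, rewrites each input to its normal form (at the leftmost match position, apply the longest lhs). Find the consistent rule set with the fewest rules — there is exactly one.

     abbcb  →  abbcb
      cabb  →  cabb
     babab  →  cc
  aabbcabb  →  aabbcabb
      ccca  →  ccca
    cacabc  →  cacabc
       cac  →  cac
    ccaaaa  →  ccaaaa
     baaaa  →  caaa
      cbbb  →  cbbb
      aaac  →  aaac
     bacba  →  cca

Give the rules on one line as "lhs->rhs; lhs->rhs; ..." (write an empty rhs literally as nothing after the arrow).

  | abbcb
  | cabb
  | babab => cbab => ccb => cc
  | aabbcabb

ba->c; ccb->cc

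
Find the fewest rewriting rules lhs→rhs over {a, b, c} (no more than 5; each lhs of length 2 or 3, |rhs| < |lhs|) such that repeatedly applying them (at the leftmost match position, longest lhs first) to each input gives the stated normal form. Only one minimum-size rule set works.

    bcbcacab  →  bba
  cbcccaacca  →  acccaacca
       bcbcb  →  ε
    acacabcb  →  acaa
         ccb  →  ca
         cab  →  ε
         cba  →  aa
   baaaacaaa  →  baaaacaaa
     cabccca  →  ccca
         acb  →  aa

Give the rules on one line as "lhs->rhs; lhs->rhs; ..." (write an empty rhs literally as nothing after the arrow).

  | bcbcacab => bbcacab => bbacab => bba
  | cbcccaacca => acccaacca
  | bcbcb => bbcb => bbb => ε
  | acacabcb => acacb => acaa

bbb->; bc->b; cab->; cb->a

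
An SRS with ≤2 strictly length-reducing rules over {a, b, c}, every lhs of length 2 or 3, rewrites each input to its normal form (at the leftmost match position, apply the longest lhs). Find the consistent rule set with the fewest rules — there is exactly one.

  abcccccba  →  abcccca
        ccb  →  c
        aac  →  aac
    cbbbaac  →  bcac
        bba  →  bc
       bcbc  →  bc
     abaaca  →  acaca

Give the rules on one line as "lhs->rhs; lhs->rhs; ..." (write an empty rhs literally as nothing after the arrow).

  | abcccccba => abcccca
  | ccb => c
  | aac
  | cbbbaac => bbaac => bcac

ba->c; cb->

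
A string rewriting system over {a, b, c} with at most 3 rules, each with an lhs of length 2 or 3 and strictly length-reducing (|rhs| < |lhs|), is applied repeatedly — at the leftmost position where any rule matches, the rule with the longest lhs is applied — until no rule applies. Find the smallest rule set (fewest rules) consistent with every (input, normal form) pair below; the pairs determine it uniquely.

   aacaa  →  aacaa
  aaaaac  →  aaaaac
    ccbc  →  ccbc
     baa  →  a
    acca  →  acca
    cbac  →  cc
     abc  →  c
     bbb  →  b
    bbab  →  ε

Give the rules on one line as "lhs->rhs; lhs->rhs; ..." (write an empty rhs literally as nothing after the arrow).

  | aacaa
  | aaaaac
  | ccbc
  | baa => a

ab->; ba->; bb->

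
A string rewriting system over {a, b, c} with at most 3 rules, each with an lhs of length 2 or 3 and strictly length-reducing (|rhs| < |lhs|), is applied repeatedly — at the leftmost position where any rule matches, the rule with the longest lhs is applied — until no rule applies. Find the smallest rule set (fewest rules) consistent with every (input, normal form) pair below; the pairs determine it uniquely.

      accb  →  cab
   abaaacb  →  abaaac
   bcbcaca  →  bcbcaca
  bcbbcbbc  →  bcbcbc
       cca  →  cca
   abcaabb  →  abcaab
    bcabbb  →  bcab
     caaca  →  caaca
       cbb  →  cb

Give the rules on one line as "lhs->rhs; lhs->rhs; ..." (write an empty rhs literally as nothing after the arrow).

  | accb => cab
  | abaaacb => abaaac
  | bcbcaca
  | bcbbcbbc => bcbcbbc => bcbcbc

acb->ac; acc->ca; bb->b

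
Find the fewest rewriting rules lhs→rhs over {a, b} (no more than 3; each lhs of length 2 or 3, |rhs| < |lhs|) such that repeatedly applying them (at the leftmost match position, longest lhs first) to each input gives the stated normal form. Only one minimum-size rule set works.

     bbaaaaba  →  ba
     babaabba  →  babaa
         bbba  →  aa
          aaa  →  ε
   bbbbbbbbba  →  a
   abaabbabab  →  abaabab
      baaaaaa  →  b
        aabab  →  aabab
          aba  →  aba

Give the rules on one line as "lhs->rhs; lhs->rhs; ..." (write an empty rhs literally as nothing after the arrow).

  | bbaaaaba => aaaba => ba
  | babaabba => babaa
  | bbba => aa
  | aaa => ε

aaa->; bba->; bbb->a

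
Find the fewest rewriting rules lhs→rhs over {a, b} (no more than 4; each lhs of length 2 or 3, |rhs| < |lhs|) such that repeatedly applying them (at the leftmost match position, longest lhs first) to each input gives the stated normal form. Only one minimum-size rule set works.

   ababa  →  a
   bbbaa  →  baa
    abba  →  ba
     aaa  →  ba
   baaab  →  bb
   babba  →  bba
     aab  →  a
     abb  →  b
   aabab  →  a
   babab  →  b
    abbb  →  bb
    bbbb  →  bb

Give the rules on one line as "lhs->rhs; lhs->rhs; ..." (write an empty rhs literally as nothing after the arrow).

  | ababa => aba => a
  | bbbaa => baa
  | abba => ba
  | aaa => ba

aaa->ba; ab->; bbb->b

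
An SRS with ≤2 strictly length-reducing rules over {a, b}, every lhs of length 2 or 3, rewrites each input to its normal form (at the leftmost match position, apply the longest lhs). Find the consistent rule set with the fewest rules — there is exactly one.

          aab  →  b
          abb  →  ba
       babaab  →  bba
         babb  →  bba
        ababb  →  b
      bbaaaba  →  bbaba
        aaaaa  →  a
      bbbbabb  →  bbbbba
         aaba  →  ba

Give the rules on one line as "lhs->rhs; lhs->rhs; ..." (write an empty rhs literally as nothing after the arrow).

  | aab => b
  | abb => ba
  | babaab => babb => bba
  | babb => bba

aa->; abb->ba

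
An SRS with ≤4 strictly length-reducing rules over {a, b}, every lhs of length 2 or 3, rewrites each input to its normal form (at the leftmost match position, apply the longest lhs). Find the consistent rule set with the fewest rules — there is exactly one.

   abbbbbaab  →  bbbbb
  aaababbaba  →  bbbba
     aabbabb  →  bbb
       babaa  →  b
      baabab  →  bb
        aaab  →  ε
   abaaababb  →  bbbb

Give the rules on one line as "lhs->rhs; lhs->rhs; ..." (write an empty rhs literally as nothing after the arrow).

aa->; ab->; aba->bb; bab->b

  | abbbbbaab => bbbbaab => bbbbb
  | aaababbaba => ababbaba => bbbbaba => bbbba
  | aabbabb => bbabb => bbb
  | babaa => baa => b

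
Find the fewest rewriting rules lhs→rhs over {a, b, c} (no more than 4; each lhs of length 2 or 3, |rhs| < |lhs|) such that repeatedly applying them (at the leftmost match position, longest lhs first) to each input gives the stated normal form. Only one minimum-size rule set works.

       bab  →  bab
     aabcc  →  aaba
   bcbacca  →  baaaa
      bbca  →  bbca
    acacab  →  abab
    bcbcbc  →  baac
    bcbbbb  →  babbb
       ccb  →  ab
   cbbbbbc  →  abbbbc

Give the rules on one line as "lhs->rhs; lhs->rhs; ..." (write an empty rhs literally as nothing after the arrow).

cac->b; cb->a; cc->a

  | bab
  | aabcc => aaba
  | bcbacca => baacca => baaaa
  | bbca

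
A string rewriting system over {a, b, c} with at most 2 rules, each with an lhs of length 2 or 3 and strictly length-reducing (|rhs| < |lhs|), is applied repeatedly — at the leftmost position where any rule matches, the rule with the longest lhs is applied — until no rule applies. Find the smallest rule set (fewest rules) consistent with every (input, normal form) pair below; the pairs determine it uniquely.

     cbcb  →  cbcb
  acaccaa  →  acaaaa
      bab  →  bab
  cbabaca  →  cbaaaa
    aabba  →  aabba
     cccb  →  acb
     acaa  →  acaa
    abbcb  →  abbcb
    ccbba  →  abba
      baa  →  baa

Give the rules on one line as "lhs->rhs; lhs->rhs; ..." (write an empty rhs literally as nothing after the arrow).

  | cbcb
  | acaccaa => acaaaa
  | bab
  | cbabaca => cbaaaa

bac->aa; cc->a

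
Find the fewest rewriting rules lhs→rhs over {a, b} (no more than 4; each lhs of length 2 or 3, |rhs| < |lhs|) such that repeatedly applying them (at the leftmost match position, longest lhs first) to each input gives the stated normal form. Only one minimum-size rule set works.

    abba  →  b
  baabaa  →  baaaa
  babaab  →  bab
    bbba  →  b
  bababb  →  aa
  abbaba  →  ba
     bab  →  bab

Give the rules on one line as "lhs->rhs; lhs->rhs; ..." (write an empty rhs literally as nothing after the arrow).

aab->aa; aba->b; bb->a; bba->ba

  | abba => aba => b
  | baabaa => baaaa
  | babaab => bbab => bab
  | bbba => aba => b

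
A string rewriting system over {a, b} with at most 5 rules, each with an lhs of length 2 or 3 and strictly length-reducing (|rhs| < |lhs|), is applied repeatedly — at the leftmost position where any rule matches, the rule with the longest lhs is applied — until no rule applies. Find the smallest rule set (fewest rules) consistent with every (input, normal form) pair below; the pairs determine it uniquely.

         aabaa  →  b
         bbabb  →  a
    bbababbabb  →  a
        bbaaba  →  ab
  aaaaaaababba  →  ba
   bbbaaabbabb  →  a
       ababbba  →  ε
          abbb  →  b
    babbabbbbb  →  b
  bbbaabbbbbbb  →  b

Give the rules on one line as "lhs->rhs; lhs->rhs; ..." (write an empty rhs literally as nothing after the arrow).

aa->; aaa->ab; aba->; bb->a

  | aabaa => baa => b
  | bbabb => aabb => bb => a
  | bbababbabb => aababbabb => babbabb => baaabb => babbb => baab => bb => a
  | bbaaba => aaaba => abba => aaa => ab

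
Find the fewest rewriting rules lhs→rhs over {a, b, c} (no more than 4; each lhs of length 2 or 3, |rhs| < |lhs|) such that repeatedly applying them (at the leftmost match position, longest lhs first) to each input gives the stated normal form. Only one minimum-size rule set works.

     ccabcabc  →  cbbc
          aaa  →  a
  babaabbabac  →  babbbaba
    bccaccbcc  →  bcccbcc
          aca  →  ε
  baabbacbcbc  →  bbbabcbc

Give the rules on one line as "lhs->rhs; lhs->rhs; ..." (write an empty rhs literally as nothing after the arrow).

  | ccabcabc => cbcabc => cbbc
  | aaa => a
  | babaabbabac => babbbabac => babbbaba
  | bccaccbcc => bcccbcc

aa->; ac->a; ca->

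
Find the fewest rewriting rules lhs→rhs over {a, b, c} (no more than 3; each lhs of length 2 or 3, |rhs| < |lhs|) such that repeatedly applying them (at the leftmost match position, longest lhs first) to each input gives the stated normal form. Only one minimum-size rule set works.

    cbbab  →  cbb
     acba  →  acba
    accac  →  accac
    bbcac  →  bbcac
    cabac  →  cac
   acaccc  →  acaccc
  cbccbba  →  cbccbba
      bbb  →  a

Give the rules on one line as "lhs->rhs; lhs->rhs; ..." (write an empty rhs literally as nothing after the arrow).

  | cbbab => cbb
  | acba
  | accac
  | bbcac

ab->; bbb->a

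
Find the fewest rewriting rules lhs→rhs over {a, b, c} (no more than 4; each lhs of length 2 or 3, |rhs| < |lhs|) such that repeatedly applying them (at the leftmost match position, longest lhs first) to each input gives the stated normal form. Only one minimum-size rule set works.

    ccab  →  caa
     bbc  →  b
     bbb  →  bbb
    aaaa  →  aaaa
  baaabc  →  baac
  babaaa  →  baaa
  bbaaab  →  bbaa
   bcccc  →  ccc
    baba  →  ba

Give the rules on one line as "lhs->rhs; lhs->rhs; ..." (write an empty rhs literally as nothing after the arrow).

ab->; bc->; cab->aa

  | ccab => caa
  | bbc => b
  | bbb
  | aaaa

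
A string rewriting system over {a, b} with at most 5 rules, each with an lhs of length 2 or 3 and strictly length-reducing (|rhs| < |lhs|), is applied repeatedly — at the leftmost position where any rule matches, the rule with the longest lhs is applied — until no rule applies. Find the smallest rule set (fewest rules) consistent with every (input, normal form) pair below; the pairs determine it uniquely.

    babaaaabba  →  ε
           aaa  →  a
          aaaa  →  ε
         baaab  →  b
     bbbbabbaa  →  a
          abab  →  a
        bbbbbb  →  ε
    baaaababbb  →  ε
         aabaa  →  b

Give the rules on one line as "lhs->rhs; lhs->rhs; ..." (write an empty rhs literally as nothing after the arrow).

  | babaaaabba => bbaaabba => aaaabba => aabba => bba => aa => ε
  | aaa => a
  | aaaa => aa => ε
  | baaab => bab => b

aa->; ab->; aba->b; bb->a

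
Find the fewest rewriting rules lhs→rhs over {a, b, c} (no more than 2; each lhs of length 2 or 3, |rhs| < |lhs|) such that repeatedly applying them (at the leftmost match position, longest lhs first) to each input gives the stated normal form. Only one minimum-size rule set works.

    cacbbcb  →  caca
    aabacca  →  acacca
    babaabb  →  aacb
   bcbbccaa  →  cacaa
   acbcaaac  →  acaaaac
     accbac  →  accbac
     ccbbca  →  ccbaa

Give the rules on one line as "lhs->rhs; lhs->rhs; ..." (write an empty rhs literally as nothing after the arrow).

ab->c; bc->a

  | cacbbcb => cacbab => cacbc => caca
  | aabacca => acacca
  | babaabb => bcaabb => aaabb => aacb
  | bcbbccaa => abbccaa => cbccaa => cacaa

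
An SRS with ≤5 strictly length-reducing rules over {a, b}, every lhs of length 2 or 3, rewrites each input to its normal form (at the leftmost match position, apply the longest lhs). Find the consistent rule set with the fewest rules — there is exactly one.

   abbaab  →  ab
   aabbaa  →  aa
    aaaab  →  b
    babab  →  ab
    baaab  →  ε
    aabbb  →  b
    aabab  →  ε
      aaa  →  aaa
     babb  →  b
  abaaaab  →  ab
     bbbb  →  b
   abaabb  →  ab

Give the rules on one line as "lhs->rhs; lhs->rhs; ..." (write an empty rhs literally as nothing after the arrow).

aab->b; bab->; bb->b; bba->a

  | abbaab => aaab => ab
  | aabbaa => bbaa => aa
  | aaaab => aab => b
  | babab => ab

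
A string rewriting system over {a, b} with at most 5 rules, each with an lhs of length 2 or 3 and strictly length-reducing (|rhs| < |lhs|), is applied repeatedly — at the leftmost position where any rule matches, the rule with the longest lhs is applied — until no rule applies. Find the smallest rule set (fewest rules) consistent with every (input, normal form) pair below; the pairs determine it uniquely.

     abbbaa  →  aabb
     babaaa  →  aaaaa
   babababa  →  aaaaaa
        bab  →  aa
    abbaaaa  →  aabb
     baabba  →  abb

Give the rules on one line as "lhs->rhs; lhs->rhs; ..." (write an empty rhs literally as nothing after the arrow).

  | abbbaa => aabaa => aabb
  | babaaa => aaaaa
  | babababa => aaababa => aaaaaa
  | bab => aa

ba->b; baa->bb; bab->aa; bbb->ab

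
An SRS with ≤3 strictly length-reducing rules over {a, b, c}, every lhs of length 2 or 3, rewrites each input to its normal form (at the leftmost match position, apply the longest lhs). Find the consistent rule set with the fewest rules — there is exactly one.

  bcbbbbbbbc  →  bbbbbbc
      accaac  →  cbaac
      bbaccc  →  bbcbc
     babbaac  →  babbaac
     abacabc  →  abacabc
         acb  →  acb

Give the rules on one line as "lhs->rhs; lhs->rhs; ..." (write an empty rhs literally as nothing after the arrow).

acc->cb; cbb->

  | bcbbbbbbbc => bbbbbbc
  | accaac => cbaac
  | bbaccc => bbcbc
  | babbaac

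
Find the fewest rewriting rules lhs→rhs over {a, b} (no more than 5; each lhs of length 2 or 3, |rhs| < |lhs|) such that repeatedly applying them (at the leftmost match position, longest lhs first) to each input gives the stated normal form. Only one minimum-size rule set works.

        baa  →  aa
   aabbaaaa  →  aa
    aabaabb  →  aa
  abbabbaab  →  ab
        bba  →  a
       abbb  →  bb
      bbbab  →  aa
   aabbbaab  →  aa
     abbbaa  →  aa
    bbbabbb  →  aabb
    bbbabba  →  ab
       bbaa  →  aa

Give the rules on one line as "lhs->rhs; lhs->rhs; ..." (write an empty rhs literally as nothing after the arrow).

aaa->bb; aba->b; ba->a; bbb->aa

  | baa => aa
  | aabbaaaa => aabaaaa => abaaa => baa => aa
  | aabaabb => ababb => bbb => aa
  | abbabbaab => ababbaab => bbbaab => aaaab => bbab => bab => ab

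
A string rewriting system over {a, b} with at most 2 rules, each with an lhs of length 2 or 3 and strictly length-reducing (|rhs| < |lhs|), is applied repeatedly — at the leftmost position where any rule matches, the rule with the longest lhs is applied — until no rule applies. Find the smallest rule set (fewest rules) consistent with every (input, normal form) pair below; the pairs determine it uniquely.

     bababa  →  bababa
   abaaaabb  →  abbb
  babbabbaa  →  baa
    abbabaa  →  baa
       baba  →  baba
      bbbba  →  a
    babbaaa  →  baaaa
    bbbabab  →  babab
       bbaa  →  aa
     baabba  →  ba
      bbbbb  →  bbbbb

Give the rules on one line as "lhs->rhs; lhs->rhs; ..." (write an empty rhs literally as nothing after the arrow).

aab->b; bba->a

  | bababa
  | abaaaabb => abaabb => abbb
  | babbabbaa => baabbaa => bbbaa => baa
  | abbabaa => aabaa => baa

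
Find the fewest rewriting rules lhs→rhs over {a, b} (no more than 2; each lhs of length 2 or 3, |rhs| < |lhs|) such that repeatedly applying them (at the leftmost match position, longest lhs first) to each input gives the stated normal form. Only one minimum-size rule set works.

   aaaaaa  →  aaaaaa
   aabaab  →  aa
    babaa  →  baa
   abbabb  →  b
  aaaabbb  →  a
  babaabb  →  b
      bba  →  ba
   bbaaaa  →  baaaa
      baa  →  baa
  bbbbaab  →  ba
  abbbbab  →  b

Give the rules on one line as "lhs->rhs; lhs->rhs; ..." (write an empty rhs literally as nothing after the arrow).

  | aaaaaa
  | aabaab => aaab => aa
  | babaa => baa
  | abbabb => babb => bb => b

ab->; bb->b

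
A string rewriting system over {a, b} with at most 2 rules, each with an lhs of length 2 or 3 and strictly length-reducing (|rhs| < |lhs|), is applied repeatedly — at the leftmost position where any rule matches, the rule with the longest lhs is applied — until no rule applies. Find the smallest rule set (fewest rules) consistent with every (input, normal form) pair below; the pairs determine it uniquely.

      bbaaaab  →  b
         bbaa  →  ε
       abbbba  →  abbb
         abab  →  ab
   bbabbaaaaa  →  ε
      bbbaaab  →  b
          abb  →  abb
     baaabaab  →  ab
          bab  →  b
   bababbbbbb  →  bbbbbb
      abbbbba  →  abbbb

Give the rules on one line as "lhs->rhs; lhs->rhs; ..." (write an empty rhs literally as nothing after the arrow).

aa->; ba->

  | bbaaaab => baaab => aab => b
  | bbaa => ba => ε
  | abbbba => abbb
  | abab => ab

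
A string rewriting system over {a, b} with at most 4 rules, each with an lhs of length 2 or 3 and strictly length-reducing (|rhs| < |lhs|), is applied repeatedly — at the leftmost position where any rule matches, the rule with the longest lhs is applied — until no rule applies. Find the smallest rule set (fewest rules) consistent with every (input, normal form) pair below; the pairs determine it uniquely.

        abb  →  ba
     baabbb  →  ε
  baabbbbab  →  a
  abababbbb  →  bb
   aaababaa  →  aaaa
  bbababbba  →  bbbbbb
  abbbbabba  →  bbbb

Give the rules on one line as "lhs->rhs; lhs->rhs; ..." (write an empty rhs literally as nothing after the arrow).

ab->; abb->ba; baa->aa; bba->bb

  | abb => ba
  | baabbb => aabbb => abab => ab => ε
  | baabbbbab => aabbbbab => ababbab => abbab => baab => aab => a
  | abababbbb => ababbbb => abbbb => babb => bba => bb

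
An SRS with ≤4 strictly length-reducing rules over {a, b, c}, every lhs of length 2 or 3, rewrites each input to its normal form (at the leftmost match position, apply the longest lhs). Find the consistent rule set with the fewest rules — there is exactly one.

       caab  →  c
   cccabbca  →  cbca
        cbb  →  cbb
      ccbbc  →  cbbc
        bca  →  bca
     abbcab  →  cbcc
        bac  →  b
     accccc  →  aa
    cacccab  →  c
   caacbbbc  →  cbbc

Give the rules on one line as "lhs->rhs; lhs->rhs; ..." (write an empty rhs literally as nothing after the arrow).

  | caab => cac => c
  | cccabbca => ccccbca => cccbca => ccbca => cbca
  | cbb
  | ccbbc => cbbc

ab->c; ac->; acc->aa; ccb->cb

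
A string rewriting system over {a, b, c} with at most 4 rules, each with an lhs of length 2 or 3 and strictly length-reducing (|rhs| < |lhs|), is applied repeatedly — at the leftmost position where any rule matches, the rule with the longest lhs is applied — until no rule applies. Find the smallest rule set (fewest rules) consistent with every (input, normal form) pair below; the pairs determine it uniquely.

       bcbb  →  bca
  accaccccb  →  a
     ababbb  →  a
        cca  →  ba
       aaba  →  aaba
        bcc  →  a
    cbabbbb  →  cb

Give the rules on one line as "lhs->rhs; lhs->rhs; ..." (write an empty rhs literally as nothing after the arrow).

abb->b; bb->a; cc->b

  | bcbb => bca
  | accaccccb => abaccccb => ababccb => ababbb => abbb => bb => a
  | ababbb => abbb => bb => a
  | cca => ba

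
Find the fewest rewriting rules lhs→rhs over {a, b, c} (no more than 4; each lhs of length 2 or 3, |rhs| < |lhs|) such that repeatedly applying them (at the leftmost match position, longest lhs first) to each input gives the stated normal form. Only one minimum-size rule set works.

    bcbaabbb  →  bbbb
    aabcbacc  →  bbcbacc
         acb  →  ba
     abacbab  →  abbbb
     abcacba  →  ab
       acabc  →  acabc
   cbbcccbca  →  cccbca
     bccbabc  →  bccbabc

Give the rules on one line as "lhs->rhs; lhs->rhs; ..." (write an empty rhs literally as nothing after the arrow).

  | bcbaabbb => bcbbbbb => bbbb
  | aabcbacc => bbcbacc
  | acb => ba
  | abacbab => abbaab => abbbb

aa->b; acb->ba; cbb->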